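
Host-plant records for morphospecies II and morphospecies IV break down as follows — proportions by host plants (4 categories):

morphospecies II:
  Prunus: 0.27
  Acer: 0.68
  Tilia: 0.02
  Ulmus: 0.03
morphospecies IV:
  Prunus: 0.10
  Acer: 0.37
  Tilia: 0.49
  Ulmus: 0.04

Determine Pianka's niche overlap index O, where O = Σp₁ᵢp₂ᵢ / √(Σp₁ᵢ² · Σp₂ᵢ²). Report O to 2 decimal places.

0.63

Σ p₁ᵢp₂ᵢ = 0.0270 + 0.2516 + 0.0098 + 0.0012 = 0.2896
Σp_1ᵢ² = 0.27² + 0.68² + 0.02² + 0.03² = 0.0729 + 0.4624 + 0.0004 + 0.0009 = 0.5366
Σp_2ᵢ² = 0.10² + 0.37² + 0.49² + 0.04² = 0.0100 + 0.1369 + 0.2401 + 0.0016 = 0.3886
O = 0.2896 / √(0.5366 × 0.3886) = 0.2896 / 0.45664 = 0.6342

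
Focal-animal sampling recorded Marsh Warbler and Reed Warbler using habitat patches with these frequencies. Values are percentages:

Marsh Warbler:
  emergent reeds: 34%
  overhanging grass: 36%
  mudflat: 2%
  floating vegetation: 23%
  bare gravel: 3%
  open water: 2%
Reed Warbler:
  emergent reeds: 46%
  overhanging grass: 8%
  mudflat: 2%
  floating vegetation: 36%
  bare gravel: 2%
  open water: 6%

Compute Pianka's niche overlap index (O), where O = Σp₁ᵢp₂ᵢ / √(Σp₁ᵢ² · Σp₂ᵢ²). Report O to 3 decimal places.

Convert percentages to proportions (divide by 100).
Σ p₁ᵢp₂ᵢ = 0.1564 + 0.0288 + 0.0004 + 0.0828 + 0.0006 + 0.0012 = 0.2702
Σp_1ᵢ² = 0.34² + 0.36² + 0.02² + 0.23² + 0.03² + 0.02² = 0.1156 + 0.1296 + 0.0004 + 0.0529 + 0.0009 + 0.0004 = 0.2998
Σp_2ᵢ² = 0.46² + 0.08² + 0.02² + 0.36² + 0.02² + 0.06² = 0.2116 + 0.0064 + 0.0004 + 0.1296 + 0.0004 + 0.0036 = 0.3520
O = 0.2702 / √(0.2998 × 0.3520) = 0.2702 / 0.324853 = 0.83176

0.832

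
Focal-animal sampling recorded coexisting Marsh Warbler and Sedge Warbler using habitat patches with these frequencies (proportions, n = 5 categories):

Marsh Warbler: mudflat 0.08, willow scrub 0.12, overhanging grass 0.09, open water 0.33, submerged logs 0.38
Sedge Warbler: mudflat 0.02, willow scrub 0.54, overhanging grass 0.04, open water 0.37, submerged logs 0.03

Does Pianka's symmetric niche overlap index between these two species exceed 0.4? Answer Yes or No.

Σ p₁ᵢp₂ᵢ = 0.0016 + 0.0648 + 0.0036 + 0.1221 + 0.0114 = 0.2035
Σp_1ᵢ² = 0.08² + 0.12² + 0.09² + 0.33² + 0.38² = 0.0064 + 0.0144 + 0.0081 + 0.1089 + 0.1444 = 0.2822
Σp_2ᵢ² = 0.02² + 0.54² + 0.04² + 0.37² + 0.03² = 0.0004 + 0.2916 + 0.0016 + 0.1369 + 0.0009 = 0.4314
O = 0.2035 / √(0.2822 × 0.4314) = 0.2035 / 0.34891 = 0.5832
O = 0.5832 > 0.4 → Yes.

Yes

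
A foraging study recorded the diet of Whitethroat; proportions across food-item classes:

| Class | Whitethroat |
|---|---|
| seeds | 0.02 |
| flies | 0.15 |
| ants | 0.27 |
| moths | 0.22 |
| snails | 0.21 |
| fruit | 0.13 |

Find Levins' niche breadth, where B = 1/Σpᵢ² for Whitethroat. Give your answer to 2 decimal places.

4.87

Σpᵢ² = 0.02² + 0.15² + 0.27² + 0.22² + 0.21² + 0.13² = 0.0004 + 0.0225 + 0.0729 + 0.0484 + 0.0441 + 0.0169 = 0.2052
B = 1 / 0.2052 = 4.8733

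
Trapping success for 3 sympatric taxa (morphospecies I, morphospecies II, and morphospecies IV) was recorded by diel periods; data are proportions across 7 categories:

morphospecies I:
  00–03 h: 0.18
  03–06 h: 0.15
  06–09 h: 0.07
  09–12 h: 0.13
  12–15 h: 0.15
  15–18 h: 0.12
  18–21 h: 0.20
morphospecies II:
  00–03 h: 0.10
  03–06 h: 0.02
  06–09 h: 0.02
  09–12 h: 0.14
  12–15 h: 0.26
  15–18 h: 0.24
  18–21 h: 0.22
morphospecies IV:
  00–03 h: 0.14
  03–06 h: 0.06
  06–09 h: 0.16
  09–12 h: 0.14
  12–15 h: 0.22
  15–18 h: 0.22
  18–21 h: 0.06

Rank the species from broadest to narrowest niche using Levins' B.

Σp_Iᵢ² = 0.18² + 0.15² + 0.07² + 0.13² + 0.15² + 0.12² + 0.20² = 0.0324 + 0.0225 + 0.0049 + 0.0169 + 0.0225 + 0.0144 + 0.0400 = 0.1536
B_I = 1 / 0.1536 = 6.5104
Σp_IIᵢ² = 0.10² + 0.02² + 0.02² + 0.14² + 0.26² + 0.24² + 0.22² = 0.0100 + 0.0004 + 0.0004 + 0.0196 + 0.0676 + 0.0576 + 0.0484 = 0.2040
B_II = 1 / 0.2040 = 4.9020
Σp_IVᵢ² = 0.14² + 0.06² + 0.16² + 0.14² + 0.22² + 0.22² + 0.06² = 0.0196 + 0.0036 + 0.0256 + 0.0196 + 0.0484 + 0.0484 + 0.0036 = 0.1688
B_IV = 1 / 0.1688 = 5.9242
Ranking by B (broadest → narrowest): morphospecies I (6.51) > morphospecies IV (5.92) > morphospecies II (4.90)

morphospecies I > morphospecies IV > morphospecies II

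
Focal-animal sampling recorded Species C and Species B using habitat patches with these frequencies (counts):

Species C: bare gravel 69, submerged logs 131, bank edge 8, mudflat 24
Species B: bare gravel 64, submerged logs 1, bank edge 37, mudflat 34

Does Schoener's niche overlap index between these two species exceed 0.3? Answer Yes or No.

Proportions for Species C (n=232): 69/232=0.2974, 131/232=0.5647, 8/232=0.0345, 24/232=0.1034
Proportions for Species B (n=136): 64/136=0.4706, 1/136=0.0074, 37/136=0.2721, 34/136=0.2500
Σ|p₁ᵢ − p₂ᵢ| = 0.1732 + 0.5573 + 0.2376 + 0.1466 = 1.1147
D = 1 − ½ × 1.1147 = 1 − 0.55735 = 0.44265
D = 0.44265 > 0.3 → Yes.

Yes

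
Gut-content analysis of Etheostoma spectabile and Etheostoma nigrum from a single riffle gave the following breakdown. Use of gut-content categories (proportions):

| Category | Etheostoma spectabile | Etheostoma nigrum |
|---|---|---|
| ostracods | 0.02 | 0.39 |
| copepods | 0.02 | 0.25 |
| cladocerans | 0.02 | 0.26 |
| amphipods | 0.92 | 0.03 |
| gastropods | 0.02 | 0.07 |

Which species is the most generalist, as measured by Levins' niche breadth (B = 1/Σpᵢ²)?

Σp_specᵢ² = 0.02² + 0.02² + 0.02² + 0.92² + 0.02² = 0.0004 + 0.0004 + 0.0004 + 0.8464 + 0.0004 = 0.8480
B_spec = 1 / 0.8480 = 1.1792
Σp_nigrᵢ² = 0.39² + 0.25² + 0.26² + 0.03² + 0.07² = 0.1521 + 0.0625 + 0.0676 + 0.0009 + 0.0049 = 0.2880
B_nigr = 1 / 0.2880 = 3.4722
Highest B → broadest niche (most generalist): Etheostoma nigrum (B = 3.47).

Etheostoma nigrum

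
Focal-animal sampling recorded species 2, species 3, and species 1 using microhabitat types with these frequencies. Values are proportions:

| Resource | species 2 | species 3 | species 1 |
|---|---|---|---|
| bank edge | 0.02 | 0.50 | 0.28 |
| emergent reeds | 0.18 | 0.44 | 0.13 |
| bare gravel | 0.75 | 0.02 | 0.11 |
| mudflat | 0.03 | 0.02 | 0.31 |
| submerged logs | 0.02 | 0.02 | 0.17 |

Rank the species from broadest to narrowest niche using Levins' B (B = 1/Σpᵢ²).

species 1 > species 3 > species 2

Σp_2ᵢ² = 0.02² + 0.18² + 0.75² + 0.03² + 0.02² = 0.0004 + 0.0324 + 0.5625 + 0.0009 + 0.0004 = 0.5966
B_2 = 1 / 0.5966 = 1.6762
Σp_3ᵢ² = 0.50² + 0.44² + 0.02² + 0.02² + 0.02² = 0.2500 + 0.1936 + 0.0004 + 0.0004 + 0.0004 = 0.4448
B_3 = 1 / 0.4448 = 2.2482
Σp_1ᵢ² = 0.28² + 0.13² + 0.11² + 0.31² + 0.17² = 0.0784 + 0.0169 + 0.0121 + 0.0961 + 0.0289 = 0.2324
B_1 = 1 / 0.2324 = 4.3029
Ranking by B (broadest → narrowest): species 1 (4.30) > species 3 (2.25) > species 2 (1.68)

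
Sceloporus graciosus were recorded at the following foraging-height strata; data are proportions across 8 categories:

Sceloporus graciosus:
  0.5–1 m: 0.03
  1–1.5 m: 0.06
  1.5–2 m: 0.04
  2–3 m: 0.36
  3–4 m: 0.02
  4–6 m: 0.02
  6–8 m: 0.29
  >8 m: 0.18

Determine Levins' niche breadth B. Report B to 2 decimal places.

Σpᵢ² = 0.03² + 0.06² + 0.04² + 0.36² + 0.02² + 0.02² + 0.29² + 0.18² = 0.0009 + 0.0036 + 0.0016 + 0.1296 + 0.0004 + 0.0004 + 0.0841 + 0.0324 = 0.2530
B = 1 / 0.2530 = 3.9526

3.95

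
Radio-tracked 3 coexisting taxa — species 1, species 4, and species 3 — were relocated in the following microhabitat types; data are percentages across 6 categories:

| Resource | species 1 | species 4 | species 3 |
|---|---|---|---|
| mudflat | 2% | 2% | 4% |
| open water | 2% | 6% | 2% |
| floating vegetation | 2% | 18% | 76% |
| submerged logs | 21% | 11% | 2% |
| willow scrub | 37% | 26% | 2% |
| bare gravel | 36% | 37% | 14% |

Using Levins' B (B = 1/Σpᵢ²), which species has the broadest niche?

Convert percentages to proportions (divide by 100).
Σp_1ᵢ² = 0.02² + 0.02² + 0.02² + 0.21² + 0.37² + 0.36² = 0.0004 + 0.0004 + 0.0004 + 0.0441 + 0.1369 + 0.1296 = 0.3118
B_1 = 1 / 0.3118 = 3.2072
Σp_4ᵢ² = 0.02² + 0.06² + 0.18² + 0.11² + 0.26² + 0.37² = 0.0004 + 0.0036 + 0.0324 + 0.0121 + 0.0676 + 0.1369 = 0.2530
B_4 = 1 / 0.2530 = 3.9526
Σp_3ᵢ² = 0.04² + 0.02² + 0.76² + 0.02² + 0.02² + 0.14² = 0.0016 + 0.0004 + 0.5776 + 0.0004 + 0.0004 + 0.0196 = 0.6000
B_3 = 1 / 0.6000 = 1.6667
Highest B → broadest niche (most generalist): species 4 (B = 3.95).

species 4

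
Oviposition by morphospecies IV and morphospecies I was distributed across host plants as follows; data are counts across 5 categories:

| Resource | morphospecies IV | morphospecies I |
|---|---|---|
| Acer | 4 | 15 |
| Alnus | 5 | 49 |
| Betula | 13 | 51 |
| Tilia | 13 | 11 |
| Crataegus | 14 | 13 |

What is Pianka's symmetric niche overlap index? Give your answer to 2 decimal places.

0.73

Proportions for morphospecies IV (n=49): 4/49=0.0816, 5/49=0.1020, 13/49=0.2653, 13/49=0.2653, 14/49=0.2857
Proportions for morphospecies I (n=139): 15/139=0.1079, 49/139=0.3525, 51/139=0.3669, 11/139=0.0791, 13/139=0.0935
Σ p₁ᵢp₂ᵢ = 0.008805 + 0.035955 + 0.097339 + 0.020985 + 0.026713 = 0.189797
Σp_1ᵢ² = 0.0816² + 0.1020² + 0.2653² + 0.2653² + 0.2857² = 0.006659 + 0.010404 + 0.070384 + 0.070384 + 0.081624 = 0.239455
Σp_2ᵢ² = 0.1079² + 0.3525² + 0.3669² + 0.0791² + 0.0935² = 0.011642 + 0.124256 + 0.134616 + 0.006257 + 0.008742 = 0.285513
O = 0.189797 / √(0.239455 × 0.285513) = 0.189797 / 0.2614718 = 0.7259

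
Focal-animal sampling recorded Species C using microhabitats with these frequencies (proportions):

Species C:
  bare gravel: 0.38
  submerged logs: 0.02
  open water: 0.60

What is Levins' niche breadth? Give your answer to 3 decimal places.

Σpᵢ² = 0.38² + 0.02² + 0.60² = 0.1444 + 0.0004 + 0.3600 = 0.5048
B = 1 / 0.5048 = 1.98098

1.981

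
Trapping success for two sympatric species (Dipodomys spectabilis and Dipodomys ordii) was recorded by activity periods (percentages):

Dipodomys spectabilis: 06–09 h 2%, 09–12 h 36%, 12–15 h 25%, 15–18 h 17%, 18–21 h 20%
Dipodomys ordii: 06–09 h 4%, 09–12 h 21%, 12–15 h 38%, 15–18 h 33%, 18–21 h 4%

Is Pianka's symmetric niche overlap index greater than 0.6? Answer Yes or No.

Convert percentages to proportions (divide by 100).
Σ p₁ᵢp₂ᵢ = 0.0008 + 0.0756 + 0.0950 + 0.0561 + 0.0080 = 0.2355
Σp_1ᵢ² = 0.02² + 0.36² + 0.25² + 0.17² + 0.20² = 0.0004 + 0.1296 + 0.0625 + 0.0289 + 0.0400 = 0.2614
Σp_2ᵢ² = 0.04² + 0.21² + 0.38² + 0.33² + 0.04² = 0.0016 + 0.0441 + 0.1444 + 0.1089 + 0.0016 = 0.3006
O = 0.2355 / √(0.2614 × 0.3006) = 0.2355 / 0.28032 = 0.8401
O = 0.8401 > 0.6 → Yes.

Yes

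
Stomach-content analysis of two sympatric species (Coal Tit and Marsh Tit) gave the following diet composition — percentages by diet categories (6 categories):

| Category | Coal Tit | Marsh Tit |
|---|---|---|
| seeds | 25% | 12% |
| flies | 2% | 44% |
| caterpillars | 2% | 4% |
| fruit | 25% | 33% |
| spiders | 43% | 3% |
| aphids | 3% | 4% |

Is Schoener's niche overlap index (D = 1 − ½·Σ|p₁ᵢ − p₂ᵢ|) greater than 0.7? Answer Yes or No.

No

Convert percentages to proportions (divide by 100).
Σ|p₁ᵢ − p₂ᵢ| = 0.13 + 0.42 + 0.02 + 0.08 + 0.40 + 0.01 = 1.06
D = 1 − ½ × 1.06 = 1 − 0.530 = 0.4700
D = 0.4700 < 0.7 → No.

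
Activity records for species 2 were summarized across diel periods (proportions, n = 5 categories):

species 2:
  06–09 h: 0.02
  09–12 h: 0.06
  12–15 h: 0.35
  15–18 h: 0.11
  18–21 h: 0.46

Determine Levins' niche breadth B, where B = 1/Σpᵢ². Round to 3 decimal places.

2.856

Σpᵢ² = 0.02² + 0.06² + 0.35² + 0.11² + 0.46² = 0.0004 + 0.0036 + 0.1225 + 0.0121 + 0.2116 = 0.3502
B = 1 / 0.3502 = 2.85551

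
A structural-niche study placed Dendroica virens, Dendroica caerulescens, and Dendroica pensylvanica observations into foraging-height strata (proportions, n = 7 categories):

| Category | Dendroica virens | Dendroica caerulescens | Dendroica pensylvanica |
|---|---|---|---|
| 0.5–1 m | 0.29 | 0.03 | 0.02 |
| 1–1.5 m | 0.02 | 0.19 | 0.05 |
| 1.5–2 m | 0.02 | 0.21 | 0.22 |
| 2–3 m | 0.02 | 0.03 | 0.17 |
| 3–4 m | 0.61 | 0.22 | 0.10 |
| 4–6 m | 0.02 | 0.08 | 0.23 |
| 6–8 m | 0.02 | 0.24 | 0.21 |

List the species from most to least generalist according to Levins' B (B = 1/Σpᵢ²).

Dendroica pensylvanica > Dendroica caerulescens > Dendroica virens

Σp_vireᵢ² = 0.29² + 0.02² + 0.02² + 0.02² + 0.61² + 0.02² + 0.02² = 0.0841 + 0.0004 + 0.0004 + 0.0004 + 0.3721 + 0.0004 + 0.0004 = 0.4582
B_vire = 1 / 0.4582 = 2.1825
Σp_caerᵢ² = 0.03² + 0.19² + 0.21² + 0.03² + 0.22² + 0.08² + 0.24² = 0.0009 + 0.0361 + 0.0441 + 0.0009 + 0.0484 + 0.0064 + 0.0576 = 0.1944
B_caer = 1 / 0.1944 = 5.1440
Σp_pensᵢ² = 0.02² + 0.05² + 0.22² + 0.17² + 0.10² + 0.23² + 0.21² = 0.0004 + 0.0025 + 0.0484 + 0.0289 + 0.0100 + 0.0529 + 0.0441 = 0.1872
B_pens = 1 / 0.1872 = 5.3419
Ranking by B (broadest → narrowest): Dendroica pensylvanica (5.34) > Dendroica caerulescens (5.14) > Dendroica virens (2.18)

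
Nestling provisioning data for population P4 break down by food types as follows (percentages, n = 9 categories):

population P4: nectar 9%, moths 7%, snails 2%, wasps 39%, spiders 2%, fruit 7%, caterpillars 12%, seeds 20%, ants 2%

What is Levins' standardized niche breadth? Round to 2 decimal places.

0.43

Convert percentages to proportions (divide by 100).
Σpᵢ² = 0.09² + 0.07² + 0.02² + 0.39² + 0.02² + 0.07² + 0.12² + 0.20² + 0.02² = 0.0081 + 0.0049 + 0.0004 + 0.1521 + 0.0004 + 0.0049 + 0.0144 + 0.0400 + 0.0004 = 0.2256
B = 1 / 0.2256 = 4.4326
Bₛ = (B − 1)/(n − 1) = (4.4326 − 1)/(9 − 1) = 3.4326/8 = 0.4291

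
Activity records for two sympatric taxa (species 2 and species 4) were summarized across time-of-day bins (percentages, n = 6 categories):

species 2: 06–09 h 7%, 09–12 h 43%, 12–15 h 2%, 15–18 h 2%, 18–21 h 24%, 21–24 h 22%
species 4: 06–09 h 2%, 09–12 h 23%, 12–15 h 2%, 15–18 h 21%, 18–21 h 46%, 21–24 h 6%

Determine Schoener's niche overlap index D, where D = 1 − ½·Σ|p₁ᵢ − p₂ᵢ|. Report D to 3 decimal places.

Convert percentages to proportions (divide by 100).
Σ|p₁ᵢ − p₂ᵢ| = 0.05 + 0.20 + 0.00 + 0.19 + 0.22 + 0.16 = 0.82
D = 1 − ½ × 0.82 = 1 − 0.410 = 0.59000

0.590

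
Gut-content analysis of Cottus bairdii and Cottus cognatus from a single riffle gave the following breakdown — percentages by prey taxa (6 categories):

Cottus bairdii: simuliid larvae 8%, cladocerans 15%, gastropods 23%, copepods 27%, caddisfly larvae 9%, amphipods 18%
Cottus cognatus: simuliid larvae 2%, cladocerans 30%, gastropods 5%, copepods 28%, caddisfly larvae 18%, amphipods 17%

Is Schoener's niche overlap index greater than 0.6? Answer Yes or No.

Yes

Convert percentages to proportions (divide by 100).
Σ|p₁ᵢ − p₂ᵢ| = 0.06 + 0.15 + 0.18 + 0.01 + 0.09 + 0.01 = 0.50
D = 1 − ½ × 0.50 = 1 − 0.250 = 0.7500
D = 0.7500 > 0.6 → Yes.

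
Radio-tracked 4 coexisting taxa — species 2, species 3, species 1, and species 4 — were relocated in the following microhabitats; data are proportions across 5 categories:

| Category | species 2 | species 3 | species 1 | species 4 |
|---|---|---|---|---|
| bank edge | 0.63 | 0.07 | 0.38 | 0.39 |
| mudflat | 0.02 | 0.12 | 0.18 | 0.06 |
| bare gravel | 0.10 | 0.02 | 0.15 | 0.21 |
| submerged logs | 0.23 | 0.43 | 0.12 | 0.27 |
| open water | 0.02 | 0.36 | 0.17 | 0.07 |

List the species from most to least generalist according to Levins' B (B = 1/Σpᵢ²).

Σp_2ᵢ² = 0.63² + 0.02² + 0.10² + 0.23² + 0.02² = 0.3969 + 0.0004 + 0.0100 + 0.0529 + 0.0004 = 0.4606
B_2 = 1 / 0.4606 = 2.1711
Σp_3ᵢ² = 0.07² + 0.12² + 0.02² + 0.43² + 0.36² = 0.0049 + 0.0144 + 0.0004 + 0.1849 + 0.1296 = 0.3342
B_3 = 1 / 0.3342 = 2.9922
Σp_1ᵢ² = 0.38² + 0.18² + 0.15² + 0.12² + 0.17² = 0.1444 + 0.0324 + 0.0225 + 0.0144 + 0.0289 = 0.2426
B_1 = 1 / 0.2426 = 4.1220
Σp_4ᵢ² = 0.39² + 0.06² + 0.21² + 0.27² + 0.07² = 0.1521 + 0.0036 + 0.0441 + 0.0729 + 0.0049 = 0.2776
B_4 = 1 / 0.2776 = 3.6023
Ranking by B (broadest → narrowest): species 1 (4.12) > species 4 (3.60) > species 3 (2.99) > species 2 (2.17)

species 1 > species 4 > species 3 > species 2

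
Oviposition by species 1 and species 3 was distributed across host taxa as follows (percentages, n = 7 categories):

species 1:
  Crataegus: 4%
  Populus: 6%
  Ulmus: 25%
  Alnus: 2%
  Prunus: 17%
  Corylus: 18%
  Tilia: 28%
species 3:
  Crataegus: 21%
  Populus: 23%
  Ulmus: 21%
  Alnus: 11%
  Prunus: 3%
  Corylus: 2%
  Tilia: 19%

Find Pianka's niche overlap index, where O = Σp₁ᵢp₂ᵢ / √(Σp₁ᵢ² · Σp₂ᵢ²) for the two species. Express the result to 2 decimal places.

0.70

Convert percentages to proportions (divide by 100).
Σ p₁ᵢp₂ᵢ = 0.0084 + 0.0138 + 0.0525 + 0.0022 + 0.0051 + 0.0036 + 0.0532 = 0.1388
Σp_1ᵢ² = 0.04² + 0.06² + 0.25² + 0.02² + 0.17² + 0.18² + 0.28² = 0.0016 + 0.0036 + 0.0625 + 0.0004 + 0.0289 + 0.0324 + 0.0784 = 0.2078
Σp_2ᵢ² = 0.21² + 0.23² + 0.21² + 0.11² + 0.03² + 0.02² + 0.19² = 0.0441 + 0.0529 + 0.0441 + 0.0121 + 0.0009 + 0.0004 + 0.0361 = 0.1906
O = 0.1388 / √(0.2078 × 0.1906) = 0.1388 / 0.19901 = 0.6975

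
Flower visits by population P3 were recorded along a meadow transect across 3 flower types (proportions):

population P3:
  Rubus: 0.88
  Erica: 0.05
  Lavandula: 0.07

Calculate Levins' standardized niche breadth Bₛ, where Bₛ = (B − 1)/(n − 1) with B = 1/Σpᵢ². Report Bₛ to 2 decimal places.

0.14

Σpᵢ² = 0.88² + 0.05² + 0.07² = 0.7744 + 0.0025 + 0.0049 = 0.7818
B = 1 / 0.7818 = 1.2791
Bₛ = (B − 1)/(n − 1) = (1.2791 − 1)/(3 − 1) = 0.2791/2 = 0.1396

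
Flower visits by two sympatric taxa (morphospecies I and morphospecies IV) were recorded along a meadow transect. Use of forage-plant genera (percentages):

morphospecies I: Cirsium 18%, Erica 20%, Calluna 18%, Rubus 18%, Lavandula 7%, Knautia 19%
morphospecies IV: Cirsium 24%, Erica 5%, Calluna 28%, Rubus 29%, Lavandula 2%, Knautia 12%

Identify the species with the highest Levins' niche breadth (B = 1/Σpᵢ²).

morphospecies I

Convert percentages to proportions (divide by 100).
Σp_Iᵢ² = 0.18² + 0.20² + 0.18² + 0.18² + 0.07² + 0.19² = 0.0324 + 0.0400 + 0.0324 + 0.0324 + 0.0049 + 0.0361 = 0.1782
B_I = 1 / 0.1782 = 5.6117
Σp_IVᵢ² = 0.24² + 0.05² + 0.28² + 0.29² + 0.02² + 0.12² = 0.0576 + 0.0025 + 0.0784 + 0.0841 + 0.0004 + 0.0144 = 0.2374
B_IV = 1 / 0.2374 = 4.2123
Highest B → broadest niche (most generalist): morphospecies I (B = 5.61).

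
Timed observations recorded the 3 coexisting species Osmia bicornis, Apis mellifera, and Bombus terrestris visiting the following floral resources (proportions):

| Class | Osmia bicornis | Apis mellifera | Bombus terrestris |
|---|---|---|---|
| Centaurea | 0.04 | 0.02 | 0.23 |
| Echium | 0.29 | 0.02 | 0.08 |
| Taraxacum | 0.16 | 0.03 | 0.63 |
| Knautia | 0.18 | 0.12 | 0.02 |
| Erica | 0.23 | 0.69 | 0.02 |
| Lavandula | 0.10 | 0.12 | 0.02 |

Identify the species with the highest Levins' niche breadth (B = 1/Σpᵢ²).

Σp_bicoᵢ² = 0.04² + 0.29² + 0.16² + 0.18² + 0.23² + 0.10² = 0.0016 + 0.0841 + 0.0256 + 0.0324 + 0.0529 + 0.0100 = 0.2066
B_bico = 1 / 0.2066 = 4.8403
Σp_mellᵢ² = 0.02² + 0.02² + 0.03² + 0.12² + 0.69² + 0.12² = 0.0004 + 0.0004 + 0.0009 + 0.0144 + 0.4761 + 0.0144 = 0.5066
B_mell = 1 / 0.5066 = 1.9739
Σp_terrᵢ² = 0.23² + 0.08² + 0.63² + 0.02² + 0.02² + 0.02² = 0.0529 + 0.0064 + 0.3969 + 0.0004 + 0.0004 + 0.0004 = 0.4574
B_terr = 1 / 0.4574 = 2.1863
Highest B → broadest niche (most generalist): Osmia bicornis (B = 4.84).

Osmia bicornis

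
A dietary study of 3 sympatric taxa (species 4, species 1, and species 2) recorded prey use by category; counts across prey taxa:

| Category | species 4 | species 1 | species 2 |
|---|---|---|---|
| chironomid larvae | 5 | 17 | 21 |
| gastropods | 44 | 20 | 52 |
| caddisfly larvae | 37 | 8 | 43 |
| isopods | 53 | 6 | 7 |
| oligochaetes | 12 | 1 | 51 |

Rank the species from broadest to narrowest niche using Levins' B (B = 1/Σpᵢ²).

Proportions for species 4 (n=151): 5/151=0.0331, 44/151=0.2914, 37/151=0.2450, 53/151=0.3510, 12/151=0.0795
Proportions for species 1 (n=52): 17/52=0.3269, 20/52=0.3846, 8/52=0.1538, 6/52=0.1154, 1/52=0.0192
Proportions for species 2 (n=174): 21/174=0.1207, 52/174=0.2989, 43/174=0.2471, 7/174=0.0402, 51/174=0.2931
Σp_4ᵢ² = 0.0331² + 0.2914² + 0.2450² + 0.3510² + 0.0795² = 0.001096 + 0.084914 + 0.060025 + 0.123201 + 0.006320 = 0.275556
B_4 = 1 / 0.275556 = 3.6290
Σp_1ᵢ² = 0.3269² + 0.3846² + 0.1538² + 0.1154² + 0.0192² = 0.106864 + 0.147917 + 0.023654 + 0.013317 + 0.000369 = 0.292121
B_1 = 1 / 0.292121 = 3.4232
Σp_2ᵢ² = 0.1207² + 0.2989² + 0.2471² + 0.0402² + 0.2931² = 0.014568 + 0.089341 + 0.061058 + 0.001616 + 0.085908 = 0.252491
B_2 = 1 / 0.252491 = 3.9605
Ranking by B (broadest → narrowest): species 2 (3.96) > species 4 (3.63) > species 1 (3.42)

species 2 > species 4 > species 1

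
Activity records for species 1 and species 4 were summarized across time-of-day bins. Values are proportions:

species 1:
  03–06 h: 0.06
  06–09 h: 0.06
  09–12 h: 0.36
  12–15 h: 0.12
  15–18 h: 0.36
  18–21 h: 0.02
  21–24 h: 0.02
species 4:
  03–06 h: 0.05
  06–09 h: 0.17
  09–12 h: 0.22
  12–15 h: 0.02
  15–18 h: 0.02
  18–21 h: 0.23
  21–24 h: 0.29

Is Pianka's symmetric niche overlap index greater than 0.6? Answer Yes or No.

Σ p₁ᵢp₂ᵢ = 0.0030 + 0.0102 + 0.0792 + 0.0024 + 0.0072 + 0.0046 + 0.0058 = 0.1124
Σp_1ᵢ² = 0.06² + 0.06² + 0.36² + 0.12² + 0.36² + 0.02² + 0.02² = 0.0036 + 0.0036 + 0.1296 + 0.0144 + 0.1296 + 0.0004 + 0.0004 = 0.2816
Σp_2ᵢ² = 0.05² + 0.17² + 0.22² + 0.02² + 0.02² + 0.23² + 0.29² = 0.0025 + 0.0289 + 0.0484 + 0.0004 + 0.0004 + 0.0529 + 0.0841 = 0.2176
O = 0.1124 / √(0.2816 × 0.2176) = 0.1124 / 0.24754 = 0.4541
O = 0.4541 < 0.6 → No.

No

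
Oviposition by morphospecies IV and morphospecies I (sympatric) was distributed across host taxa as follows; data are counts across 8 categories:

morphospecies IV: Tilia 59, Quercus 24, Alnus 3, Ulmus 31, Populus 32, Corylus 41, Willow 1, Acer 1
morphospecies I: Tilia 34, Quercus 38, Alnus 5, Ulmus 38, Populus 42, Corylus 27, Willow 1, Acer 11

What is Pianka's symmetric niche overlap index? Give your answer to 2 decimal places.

0.91

Proportions for morphospecies IV (n=192): 59/192=0.3073, 24/192=0.1250, 3/192=0.0156, 31/192=0.1615, 32/192=0.1667, 41/192=0.2135, 1/192=0.0052, 1/192=0.0052
Proportions for morphospecies I (n=196): 34/196=0.1735, 38/196=0.1939, 5/196=0.0255, 38/196=0.1939, 42/196=0.2143, 27/196=0.1378, 1/196=0.0051, 11/196=0.0561
Σ p₁ᵢp₂ᵢ = 0.053317 + 0.024238 + 0.000398 + 0.031315 + 0.035724 + 0.029420 + 0.000027 + 0.000292 = 0.174731
Σp_1ᵢ² = 0.3073² + 0.1250² + 0.0156² + 0.1615² + 0.1667² + 0.2135² + 0.0052² + 0.0052² = 0.094433 + 0.015625 + 0.000243 + 0.026082 + 0.027789 + 0.045582 + 0.000027 + 0.000027 = 0.209808
Σp_2ᵢ² = 0.1735² + 0.1939² + 0.0255² + 0.1939² + 0.2143² + 0.1378² + 0.0051² + 0.0561² = 0.030102 + 0.037597 + 0.000650 + 0.037597 + 0.045924 + 0.018989 + 0.000026 + 0.003147 = 0.174032
O = 0.174731 / √(0.209808 × 0.174032) = 0.174731 / 0.1910846 = 0.9144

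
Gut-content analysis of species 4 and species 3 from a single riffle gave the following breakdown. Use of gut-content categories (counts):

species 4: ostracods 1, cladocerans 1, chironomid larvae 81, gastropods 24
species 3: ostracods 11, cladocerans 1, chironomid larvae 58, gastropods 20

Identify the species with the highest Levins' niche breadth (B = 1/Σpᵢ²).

Proportions for species 4 (n=107): 1/107=0.0093, 1/107=0.0093, 81/107=0.7570, 24/107=0.2243
Proportions for species 3 (n=90): 11/90=0.1222, 1/90=0.0111, 58/90=0.6444, 20/90=0.2222
Σp_4ᵢ² = 0.0093² + 0.0093² + 0.7570² + 0.2243² = 0.000086 + 0.000086 + 0.573049 + 0.050310 = 0.623531
B_4 = 1 / 0.623531 = 1.6038
Σp_3ᵢ² = 0.1222² + 0.0111² + 0.6444² + 0.2222² = 0.014933 + 0.000123 + 0.415251 + 0.049373 = 0.479680
B_3 = 1 / 0.479680 = 2.0847
Highest B → broadest niche (most generalist): species 3 (B = 2.08).

species 3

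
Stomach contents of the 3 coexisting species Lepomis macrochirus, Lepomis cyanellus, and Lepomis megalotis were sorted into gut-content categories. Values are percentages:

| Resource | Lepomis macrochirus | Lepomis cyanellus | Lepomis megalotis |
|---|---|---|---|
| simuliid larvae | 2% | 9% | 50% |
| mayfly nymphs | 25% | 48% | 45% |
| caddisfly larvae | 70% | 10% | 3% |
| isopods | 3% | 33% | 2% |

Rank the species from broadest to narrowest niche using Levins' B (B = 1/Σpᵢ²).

Convert percentages to proportions (divide by 100).
Σp_macrᵢ² = 0.02² + 0.25² + 0.70² + 0.03² = 0.0004 + 0.0625 + 0.4900 + 0.0009 = 0.5538
B_macr = 1 / 0.5538 = 1.8057
Σp_cyanᵢ² = 0.09² + 0.48² + 0.10² + 0.33² = 0.0081 + 0.2304 + 0.0100 + 0.1089 = 0.3574
B_cyan = 1 / 0.3574 = 2.7980
Σp_megaᵢ² = 0.50² + 0.45² + 0.03² + 0.02² = 0.2500 + 0.2025 + 0.0009 + 0.0004 = 0.4538
B_mega = 1 / 0.4538 = 2.2036
Ranking by B (broadest → narrowest): Lepomis cyanellus (2.80) > Lepomis megalotis (2.20) > Lepomis macrochirus (1.81)

Lepomis cyanellus > Lepomis megalotis > Lepomis macrochirus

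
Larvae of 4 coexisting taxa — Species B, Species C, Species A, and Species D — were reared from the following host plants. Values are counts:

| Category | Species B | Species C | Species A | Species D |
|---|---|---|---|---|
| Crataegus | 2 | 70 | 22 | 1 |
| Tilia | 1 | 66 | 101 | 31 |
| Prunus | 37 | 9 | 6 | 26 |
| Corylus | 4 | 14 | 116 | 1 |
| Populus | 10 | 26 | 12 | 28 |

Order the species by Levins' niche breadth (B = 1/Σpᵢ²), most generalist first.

Proportions for Species B (n=54): 2/54=0.0370, 1/54=0.0185, 37/54=0.6852, 4/54=0.0741, 10/54=0.1852
Proportions for Species C (n=185): 70/185=0.3784, 66/185=0.3568, 9/185=0.0486, 14/185=0.0757, 26/185=0.1405
Proportions for Species A (n=257): 22/257=0.0856, 101/257=0.3930, 6/257=0.0233, 116/257=0.4514, 12/257=0.0467
Proportions for Species D (n=87): 1/87=0.0115, 31/87=0.3563, 26/87=0.2989, 1/87=0.0115, 28/87=0.3218
Σp_Bᵢ² = 0.0370² + 0.0185² + 0.6852² + 0.0741² + 0.1852² = 0.001369 + 0.000342 + 0.469499 + 0.005491 + 0.034299 = 0.511000
B_B = 1 / 0.511000 = 1.9569
Σp_Cᵢ² = 0.3784² + 0.3568² + 0.0486² + 0.0757² + 0.1405² = 0.143187 + 0.127306 + 0.002362 + 0.005730 + 0.019740 = 0.298325
B_C = 1 / 0.298325 = 3.3520
Σp_Aᵢ² = 0.0856² + 0.3930² + 0.0233² + 0.4514² + 0.0467² = 0.007327 + 0.154449 + 0.000543 + 0.203762 + 0.002181 = 0.368262
B_A = 1 / 0.368262 = 2.7155
Σp_Dᵢ² = 0.0115² + 0.3563² + 0.2989² + 0.0115² + 0.3218² = 0.000132 + 0.126950 + 0.089341 + 0.000132 + 0.103555 = 0.320110
B_D = 1 / 0.320110 = 3.1239
Ranking by B (broadest → narrowest): Species C (3.35) > Species D (3.12) > Species A (2.72) > Species B (1.96)

Species C > Species D > Species A > Species B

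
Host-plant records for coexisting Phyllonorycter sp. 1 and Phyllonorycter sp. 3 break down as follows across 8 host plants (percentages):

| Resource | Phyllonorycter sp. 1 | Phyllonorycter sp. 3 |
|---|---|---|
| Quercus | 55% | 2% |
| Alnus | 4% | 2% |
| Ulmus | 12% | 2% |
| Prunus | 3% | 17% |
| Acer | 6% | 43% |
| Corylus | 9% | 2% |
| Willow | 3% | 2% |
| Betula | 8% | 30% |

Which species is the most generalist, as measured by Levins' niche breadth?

Phyllonorycter sp. 3

Convert percentages to proportions (divide by 100).
Σp_1ᵢ² = 0.55² + 0.04² + 0.12² + 0.03² + 0.06² + 0.09² + 0.03² + 0.08² = 0.3025 + 0.0016 + 0.0144 + 0.0009 + 0.0036 + 0.0081 + 0.0009 + 0.0064 = 0.3384
B_1 = 1 / 0.3384 = 2.9551
Σp_3ᵢ² = 0.02² + 0.02² + 0.02² + 0.17² + 0.43² + 0.02² + 0.02² + 0.30² = 0.0004 + 0.0004 + 0.0004 + 0.0289 + 0.1849 + 0.0004 + 0.0004 + 0.0900 = 0.3058
B_3 = 1 / 0.3058 = 3.2701
Highest B → broadest niche (most generalist): Phyllonorycter sp. 3 (B = 3.27).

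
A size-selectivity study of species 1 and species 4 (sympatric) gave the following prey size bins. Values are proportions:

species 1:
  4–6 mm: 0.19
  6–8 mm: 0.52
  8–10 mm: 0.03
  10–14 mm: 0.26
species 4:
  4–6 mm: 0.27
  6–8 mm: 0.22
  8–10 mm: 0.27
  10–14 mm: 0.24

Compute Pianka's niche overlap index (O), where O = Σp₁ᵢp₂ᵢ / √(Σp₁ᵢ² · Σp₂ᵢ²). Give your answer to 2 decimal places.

Σ p₁ᵢp₂ᵢ = 0.0513 + 0.1144 + 0.0081 + 0.0624 = 0.2362
Σp_1ᵢ² = 0.19² + 0.52² + 0.03² + 0.26² = 0.0361 + 0.2704 + 0.0009 + 0.0676 = 0.3750
Σp_2ᵢ² = 0.27² + 0.22² + 0.27² + 0.24² = 0.0729 + 0.0484 + 0.0729 + 0.0576 = 0.2518
O = 0.2362 / √(0.3750 × 0.2518) = 0.2362 / 0.30729 = 0.7687

0.77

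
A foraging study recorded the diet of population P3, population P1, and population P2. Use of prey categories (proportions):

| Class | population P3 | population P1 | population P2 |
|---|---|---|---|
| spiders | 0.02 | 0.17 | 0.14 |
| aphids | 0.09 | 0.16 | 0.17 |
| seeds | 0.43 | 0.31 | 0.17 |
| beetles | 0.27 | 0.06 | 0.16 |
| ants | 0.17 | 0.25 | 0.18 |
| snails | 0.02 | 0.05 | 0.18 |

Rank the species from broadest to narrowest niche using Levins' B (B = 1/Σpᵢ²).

population P2 > population P1 > population P3

Σp_P3ᵢ² = 0.02² + 0.09² + 0.43² + 0.27² + 0.17² + 0.02² = 0.0004 + 0.0081 + 0.1849 + 0.0729 + 0.0289 + 0.0004 = 0.2956
B_P3 = 1 / 0.2956 = 3.3829
Σp_P1ᵢ² = 0.17² + 0.16² + 0.31² + 0.06² + 0.25² + 0.05² = 0.0289 + 0.0256 + 0.0961 + 0.0036 + 0.0625 + 0.0025 = 0.2192
B_P1 = 1 / 0.2192 = 4.5620
Σp_P2ᵢ² = 0.14² + 0.17² + 0.17² + 0.16² + 0.18² + 0.18² = 0.0196 + 0.0289 + 0.0289 + 0.0256 + 0.0324 + 0.0324 = 0.1678
B_P2 = 1 / 0.1678 = 5.9595
Ranking by B (broadest → narrowest): population P2 (5.96) > population P1 (4.56) > population P3 (3.38)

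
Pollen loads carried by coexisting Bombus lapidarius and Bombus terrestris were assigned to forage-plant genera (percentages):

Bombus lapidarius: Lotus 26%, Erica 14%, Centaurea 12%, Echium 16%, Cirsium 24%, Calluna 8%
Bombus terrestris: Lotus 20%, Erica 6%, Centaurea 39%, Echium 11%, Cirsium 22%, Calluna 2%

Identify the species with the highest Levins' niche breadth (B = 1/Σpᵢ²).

Bombus lapidarius

Convert percentages to proportions (divide by 100).
Σp_lapiᵢ² = 0.26² + 0.14² + 0.12² + 0.16² + 0.24² + 0.08² = 0.0676 + 0.0196 + 0.0144 + 0.0256 + 0.0576 + 0.0064 = 0.1912
B_lapi = 1 / 0.1912 = 5.2301
Σp_terrᵢ² = 0.20² + 0.06² + 0.39² + 0.11² + 0.22² + 0.02² = 0.0400 + 0.0036 + 0.1521 + 0.0121 + 0.0484 + 0.0004 = 0.2566
B_terr = 1 / 0.2566 = 3.8971
Highest B → broadest niche (most generalist): Bombus lapidarius (B = 5.23).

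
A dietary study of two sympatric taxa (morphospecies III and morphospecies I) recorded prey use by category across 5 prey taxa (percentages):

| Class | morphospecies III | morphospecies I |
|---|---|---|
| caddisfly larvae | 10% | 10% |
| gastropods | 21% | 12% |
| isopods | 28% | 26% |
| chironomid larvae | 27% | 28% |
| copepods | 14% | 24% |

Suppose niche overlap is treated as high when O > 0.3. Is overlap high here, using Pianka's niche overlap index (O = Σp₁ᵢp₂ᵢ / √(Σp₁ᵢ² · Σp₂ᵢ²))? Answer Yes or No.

Convert percentages to proportions (divide by 100).
Σ p₁ᵢp₂ᵢ = 0.0100 + 0.0252 + 0.0728 + 0.0756 + 0.0336 = 0.2172
Σp_1ᵢ² = 0.10² + 0.21² + 0.28² + 0.27² + 0.14² = 0.0100 + 0.0441 + 0.0784 + 0.0729 + 0.0196 = 0.2250
Σp_2ᵢ² = 0.10² + 0.12² + 0.26² + 0.28² + 0.24² = 0.0100 + 0.0144 + 0.0676 + 0.0784 + 0.0576 = 0.2280
O = 0.2172 / √(0.2250 × 0.2280) = 0.2172 / 0.22650 = 0.9589
O = 0.9589 > 0.3 → Yes.

Yes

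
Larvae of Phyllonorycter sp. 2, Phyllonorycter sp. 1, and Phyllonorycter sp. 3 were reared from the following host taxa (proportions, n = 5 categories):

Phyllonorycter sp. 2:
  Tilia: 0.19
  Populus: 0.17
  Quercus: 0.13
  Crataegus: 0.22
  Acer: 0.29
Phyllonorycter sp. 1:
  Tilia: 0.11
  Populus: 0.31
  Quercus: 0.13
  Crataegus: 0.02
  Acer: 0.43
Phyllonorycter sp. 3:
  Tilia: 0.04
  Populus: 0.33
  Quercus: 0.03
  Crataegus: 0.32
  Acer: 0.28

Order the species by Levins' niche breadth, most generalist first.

Σp_2ᵢ² = 0.19² + 0.17² + 0.13² + 0.22² + 0.29² = 0.0361 + 0.0289 + 0.0169 + 0.0484 + 0.0841 = 0.2144
B_2 = 1 / 0.2144 = 4.6642
Σp_1ᵢ² = 0.11² + 0.31² + 0.13² + 0.02² + 0.43² = 0.0121 + 0.0961 + 0.0169 + 0.0004 + 0.1849 = 0.3104
B_1 = 1 / 0.3104 = 3.2216
Σp_3ᵢ² = 0.04² + 0.33² + 0.03² + 0.32² + 0.28² = 0.0016 + 0.1089 + 0.0009 + 0.1024 + 0.0784 = 0.2922
B_3 = 1 / 0.2922 = 3.4223
Ranking by B (broadest → narrowest): Phyllonorycter sp. 2 (4.66) > Phyllonorycter sp. 3 (3.42) > Phyllonorycter sp. 1 (3.22)

Phyllonorycter sp. 2 > Phyllonorycter sp. 3 > Phyllonorycter sp. 1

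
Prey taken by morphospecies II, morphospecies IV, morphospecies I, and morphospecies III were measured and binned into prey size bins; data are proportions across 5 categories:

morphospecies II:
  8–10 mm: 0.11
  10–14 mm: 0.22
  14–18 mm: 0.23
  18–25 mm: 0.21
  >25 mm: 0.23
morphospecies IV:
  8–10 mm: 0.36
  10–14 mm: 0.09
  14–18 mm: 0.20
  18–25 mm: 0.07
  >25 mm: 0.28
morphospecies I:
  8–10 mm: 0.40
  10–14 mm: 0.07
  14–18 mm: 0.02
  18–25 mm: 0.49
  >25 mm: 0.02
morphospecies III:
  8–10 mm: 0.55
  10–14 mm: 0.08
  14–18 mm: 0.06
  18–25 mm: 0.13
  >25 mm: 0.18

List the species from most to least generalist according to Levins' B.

Σp_IIᵢ² = 0.11² + 0.22² + 0.23² + 0.21² + 0.23² = 0.0121 + 0.0484 + 0.0529 + 0.0441 + 0.0529 = 0.2104
B_II = 1 / 0.2104 = 4.7529
Σp_IVᵢ² = 0.36² + 0.09² + 0.20² + 0.07² + 0.28² = 0.1296 + 0.0081 + 0.0400 + 0.0049 + 0.0784 = 0.2610
B_IV = 1 / 0.2610 = 3.8314
Σp_Iᵢ² = 0.40² + 0.07² + 0.02² + 0.49² + 0.02² = 0.1600 + 0.0049 + 0.0004 + 0.2401 + 0.0004 = 0.4058
B_I = 1 / 0.4058 = 2.4643
Σp_IIIᵢ² = 0.55² + 0.08² + 0.06² + 0.13² + 0.18² = 0.3025 + 0.0064 + 0.0036 + 0.0169 + 0.0324 = 0.3618
B_III = 1 / 0.3618 = 2.7640
Ranking by B (broadest → narrowest): morphospecies II (4.75) > morphospecies IV (3.83) > morphospecies III (2.76) > morphospecies I (2.46)

morphospecies II > morphospecies IV > morphospecies III > morphospecies I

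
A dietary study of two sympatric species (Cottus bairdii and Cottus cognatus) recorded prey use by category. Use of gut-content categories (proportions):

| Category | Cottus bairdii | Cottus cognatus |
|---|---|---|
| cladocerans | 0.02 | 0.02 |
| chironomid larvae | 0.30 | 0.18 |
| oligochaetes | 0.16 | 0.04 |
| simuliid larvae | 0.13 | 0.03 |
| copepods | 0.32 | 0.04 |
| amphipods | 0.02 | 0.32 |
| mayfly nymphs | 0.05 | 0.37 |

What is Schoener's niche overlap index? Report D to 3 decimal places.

0.380

Σ|p₁ᵢ − p₂ᵢ| = 0.00 + 0.12 + 0.12 + 0.10 + 0.28 + 0.30 + 0.32 = 1.24
D = 1 − ½ × 1.24 = 1 − 0.620 = 0.38000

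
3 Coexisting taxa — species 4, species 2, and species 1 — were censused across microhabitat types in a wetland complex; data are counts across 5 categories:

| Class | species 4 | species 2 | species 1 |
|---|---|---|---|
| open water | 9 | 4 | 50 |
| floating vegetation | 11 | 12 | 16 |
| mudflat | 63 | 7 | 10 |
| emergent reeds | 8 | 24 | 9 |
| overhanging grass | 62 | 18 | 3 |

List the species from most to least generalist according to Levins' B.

species 2 > species 4 > species 1

Proportions for species 4 (n=153): 9/153=0.0588, 11/153=0.0719, 63/153=0.4118, 8/153=0.0523, 62/153=0.4052
Proportions for species 2 (n=65): 4/65=0.0615, 12/65=0.1846, 7/65=0.1077, 24/65=0.3692, 18/65=0.2769
Proportions for species 1 (n=88): 50/88=0.5682, 16/88=0.1818, 10/88=0.1136, 9/88=0.1023, 3/88=0.0341
Σp_4ᵢ² = 0.0588² + 0.0719² + 0.4118² + 0.0523² + 0.4052² = 0.003457 + 0.005170 + 0.169579 + 0.002735 + 0.164187 = 0.345128
B_4 = 1 / 0.345128 = 2.8975
Σp_2ᵢ² = 0.0615² + 0.1846² + 0.1077² + 0.3692² + 0.2769² = 0.003782 + 0.034077 + 0.011599 + 0.136309 + 0.076674 = 0.262441
B_2 = 1 / 0.262441 = 3.8104
Σp_1ᵢ² = 0.5682² + 0.1818² + 0.1136² + 0.1023² + 0.0341² = 0.322851 + 0.033051 + 0.012905 + 0.010465 + 0.001163 = 0.380435
B_1 = 1 / 0.380435 = 2.6286
Ranking by B (broadest → narrowest): species 2 (3.81) > species 4 (2.90) > species 1 (2.63)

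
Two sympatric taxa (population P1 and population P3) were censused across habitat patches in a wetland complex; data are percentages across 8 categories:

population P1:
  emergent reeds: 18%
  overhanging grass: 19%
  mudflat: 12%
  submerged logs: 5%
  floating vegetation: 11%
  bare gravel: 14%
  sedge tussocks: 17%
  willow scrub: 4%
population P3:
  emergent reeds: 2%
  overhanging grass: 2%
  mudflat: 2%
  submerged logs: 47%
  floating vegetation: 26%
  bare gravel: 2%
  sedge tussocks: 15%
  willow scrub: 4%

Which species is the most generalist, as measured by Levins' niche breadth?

population P1

Convert percentages to proportions (divide by 100).
Σp_P1ᵢ² = 0.18² + 0.19² + 0.12² + 0.05² + 0.11² + 0.14² + 0.17² + 0.04² = 0.0324 + 0.0361 + 0.0144 + 0.0025 + 0.0121 + 0.0196 + 0.0289 + 0.0016 = 0.1476
B_P1 = 1 / 0.1476 = 6.7751
Σp_P3ᵢ² = 0.02² + 0.02² + 0.02² + 0.47² + 0.26² + 0.02² + 0.15² + 0.04² = 0.0004 + 0.0004 + 0.0004 + 0.2209 + 0.0676 + 0.0004 + 0.0225 + 0.0016 = 0.3142
B_P3 = 1 / 0.3142 = 3.1827
Highest B → broadest niche (most generalist): population P1 (B = 6.78).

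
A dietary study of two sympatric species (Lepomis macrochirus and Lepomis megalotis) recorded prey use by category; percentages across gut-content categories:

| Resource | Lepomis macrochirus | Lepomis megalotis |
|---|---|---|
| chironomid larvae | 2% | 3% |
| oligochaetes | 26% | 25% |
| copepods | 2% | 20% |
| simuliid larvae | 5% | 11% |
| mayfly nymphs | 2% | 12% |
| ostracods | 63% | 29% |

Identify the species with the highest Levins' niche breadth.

Lepomis megalotis

Convert percentages to proportions (divide by 100).
Σp_macrᵢ² = 0.02² + 0.26² + 0.02² + 0.05² + 0.02² + 0.63² = 0.0004 + 0.0676 + 0.0004 + 0.0025 + 0.0004 + 0.3969 = 0.4682
B_macr = 1 / 0.4682 = 2.1358
Σp_megaᵢ² = 0.03² + 0.25² + 0.20² + 0.11² + 0.12² + 0.29² = 0.0009 + 0.0625 + 0.0400 + 0.0121 + 0.0144 + 0.0841 = 0.2140
B_mega = 1 / 0.2140 = 4.6729
Highest B → broadest niche (most generalist): Lepomis megalotis (B = 4.67).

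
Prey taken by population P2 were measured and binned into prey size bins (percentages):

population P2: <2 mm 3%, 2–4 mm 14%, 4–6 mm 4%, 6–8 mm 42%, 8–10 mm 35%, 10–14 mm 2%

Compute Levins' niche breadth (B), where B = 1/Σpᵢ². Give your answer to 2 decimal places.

3.11

Convert percentages to proportions (divide by 100).
Σpᵢ² = 0.03² + 0.14² + 0.04² + 0.42² + 0.35² + 0.02² = 0.0009 + 0.0196 + 0.0016 + 0.1764 + 0.1225 + 0.0004 = 0.3214
B = 1 / 0.3214 = 3.1114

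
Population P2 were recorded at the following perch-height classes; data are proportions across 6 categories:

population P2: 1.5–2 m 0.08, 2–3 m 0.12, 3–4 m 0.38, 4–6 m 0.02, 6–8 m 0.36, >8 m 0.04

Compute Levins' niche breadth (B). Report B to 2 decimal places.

Σpᵢ² = 0.08² + 0.12² + 0.38² + 0.02² + 0.36² + 0.04² = 0.0064 + 0.0144 + 0.1444 + 0.0004 + 0.1296 + 0.0016 = 0.2968
B = 1 / 0.2968 = 3.3693

3.37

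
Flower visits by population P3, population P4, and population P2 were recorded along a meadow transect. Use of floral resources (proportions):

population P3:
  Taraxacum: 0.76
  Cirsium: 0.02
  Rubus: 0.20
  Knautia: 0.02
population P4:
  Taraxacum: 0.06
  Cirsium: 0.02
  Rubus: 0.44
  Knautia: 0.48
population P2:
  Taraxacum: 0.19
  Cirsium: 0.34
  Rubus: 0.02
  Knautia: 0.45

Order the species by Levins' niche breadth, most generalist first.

population P2 > population P4 > population P3

Σp_P3ᵢ² = 0.76² + 0.02² + 0.20² + 0.02² = 0.5776 + 0.0004 + 0.0400 + 0.0004 = 0.6184
B_P3 = 1 / 0.6184 = 1.6171
Σp_P4ᵢ² = 0.06² + 0.02² + 0.44² + 0.48² = 0.0036 + 0.0004 + 0.1936 + 0.2304 = 0.4280
B_P4 = 1 / 0.4280 = 2.3364
Σp_P2ᵢ² = 0.19² + 0.34² + 0.02² + 0.45² = 0.0361 + 0.1156 + 0.0004 + 0.2025 = 0.3546
B_P2 = 1 / 0.3546 = 2.8201
Ranking by B (broadest → narrowest): population P2 (2.82) > population P4 (2.34) > population P3 (1.62)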